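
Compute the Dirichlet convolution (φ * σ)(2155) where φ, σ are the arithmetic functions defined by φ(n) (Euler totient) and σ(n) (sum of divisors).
(φ * σ)(2155) = 8620

Divisors of 2155: [1, 5, 431, 2155]. For each d | 2155:
  d = 1: φ(1) · σ(2155/1) = 1 · 2592 = 2592
  d = 5: φ(5) · σ(2155/5) = 4 · 432 = 1728
  d = 431: φ(431) · σ(2155/431) = 430 · 6 = 2580
  d = 2155: φ(2155) · σ(2155/2155) = 1720 · 1 = 1720
Summing: (φ * σ)(2155) = 2592 + 1728 + 2580 + 1720 = 8620.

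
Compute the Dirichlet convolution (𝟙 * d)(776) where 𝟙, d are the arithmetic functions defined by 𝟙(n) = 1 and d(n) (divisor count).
(𝟙 * d)(776) = 30

Divisors of 776: [1, 2, 4, 8, 97, 194, 388, 776]. For each d | 776:
  d = 1: 𝟙(1) · d(776/1) = 1 · 8 = 8
  d = 2: 𝟙(2) · d(776/2) = 1 · 6 = 6
  d = 4: 𝟙(4) · d(776/4) = 1 · 4 = 4
  d = 8: 𝟙(8) · d(776/8) = 1 · 2 = 2
  d = 97: 𝟙(97) · d(776/97) = 1 · 4 = 4
  d = 194: 𝟙(194) · d(776/194) = 1 · 3 = 3
  d = 388: 𝟙(388) · d(776/388) = 1 · 2 = 2
  d = 776: 𝟙(776) · d(776/776) = 1 · 1 = 1
Summing: (𝟙 * d)(776) = 8 + 6 + 4 + 2 + 4 + 3 + 2 + 1 = 30.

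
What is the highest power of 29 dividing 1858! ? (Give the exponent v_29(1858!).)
v_29(1858!) = 66

Legendre's formula: v_p(n!) = Σ_{k ≥ 1} ⌊n / p^k⌋. For p = 29, n = 1858, the terms are:
  ⌊1858/29^1⌋ = ⌊1858/29⌋ = 64
  ⌊1858/29^2⌋ = ⌊1858/841⌋ = 2
(the next term ⌊1858/29^3⌋ = 0, terminating the sum). Summing: v_29(1858!) = 64 + 2 = 66.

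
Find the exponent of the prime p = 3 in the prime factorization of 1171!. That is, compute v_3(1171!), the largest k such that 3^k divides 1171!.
v_3(1171!) = 582

Legendre's formula: v_p(n!) = Σ_{k ≥ 1} ⌊n / p^k⌋. For p = 3, n = 1171, the terms are:
  ⌊1171/3^1⌋ = ⌊1171/3⌋ = 390
  ⌊1171/3^2⌋ = ⌊1171/9⌋ = 130
  ⌊1171/3^3⌋ = ⌊1171/27⌋ = 43
  ⌊1171/3^4⌋ = ⌊1171/81⌋ = 14
  ⌊1171/3^5⌋ = ⌊1171/243⌋ = 4
  ⌊1171/3^6⌋ = ⌊1171/729⌋ = 1
(the next term ⌊1171/3^7⌋ = 0, terminating the sum). Summing: v_3(1171!) = 390 + 130 + 43 + 14 + 4 + 1 = 582.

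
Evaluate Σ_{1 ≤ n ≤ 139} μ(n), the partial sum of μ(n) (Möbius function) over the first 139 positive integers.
Σ_{n ≤ 139} μ(n) = -4

Compute μ(n) for each 1 ≤ n ≤ 139: μ(1) = 1, μ(2) = -1, μ(3) = -1, μ(4) = 0, μ(5) = -1, μ(6) = 1, μ(7) = -1, μ(8) = 0, μ(9) = 0, μ(10) = 1, μ(11) = -1, μ(12) = 0, μ(13) = -1, μ(14) = 1, μ(15) = 1, μ(16) = 0, μ(17) = -1, μ(18) = 0, μ(19) = -1, μ(20) = 0, μ(21) = 1, μ(22) = 1, μ(23) = -1, μ(24) = 0, μ(25) = 0, μ(26) = 1, μ(27) = 0, μ(28) = 0, μ(29) = -1, μ(30) = -1, μ(31) = -1, μ(32) = 0, μ(33) = 1, μ(34) = 1, μ(35) = 1, μ(36) = 0, μ(37) = -1, μ(38) = 1, μ(39) = 1, μ(40) = 0, μ(41) = -1, μ(42) = -1, μ(43) = -1, μ(44) = 0, μ(45) = 0, μ(46) = 1, μ(47) = -1, μ(48) = 0, μ(49) = 0, μ(50) = 0, μ(51) = 1, μ(52) = 0, μ(53) = -1, μ(54) = 0, μ(55) = 1, μ(56) = 0, μ(57) = 1, μ(58) = 1, μ(59) = -1, μ(60) = 0, μ(61) = -1, μ(62) = 1, μ(63) = 0, μ(64) = 0, μ(65) = 1, μ(66) = -1, μ(67) = -1, μ(68) = 0, μ(69) = 1, μ(70) = -1, μ(71) = -1, μ(72) = 0, μ(73) = -1, μ(74) = 1, μ(75) = 0, μ(76) = 0, μ(77) = 1, μ(78) = -1, μ(79) = -1, μ(80) = 0, μ(81) = 0, μ(82) = 1, μ(83) = -1, μ(84) = 0, μ(85) = 1, μ(86) = 1, μ(87) = 1, μ(88) = 0, μ(89) = -1, μ(90) = 0, μ(91) = 1, μ(92) = 0, μ(93) = 1, μ(94) = 1, μ(95) = 1, μ(96) = 0, μ(97) = -1, μ(98) = 0, μ(99) = 0, μ(100) = 0, μ(101) = -1, μ(102) = -1, μ(103) = -1, μ(104) = 0, μ(105) = -1, μ(106) = 1, μ(107) = -1, μ(108) = 0, μ(109) = -1, μ(110) = -1, μ(111) = 1, μ(112) = 0, μ(113) = -1, μ(114) = -1, μ(115) = 1, μ(116) = 0, μ(117) = 0, μ(118) = 1, μ(119) = 1, μ(120) = 0, μ(121) = 0, μ(122) = 1, μ(123) = 1, μ(124) = 0, μ(125) = 0, μ(126) = 0, μ(127) = -1, μ(128) = 0, μ(129) = 1, μ(130) = -1, μ(131) = -1, μ(132) = 0, μ(133) = 1, μ(134) = 1, μ(135) = 0, μ(136) = 0, μ(137) = -1, μ(138) = -1, μ(139) = -1. Summing all 139 values: -4. (Mertens function M(x) = Σ_{n ≤ x} μ(n); on average M(x) should be small (PNT ⟺ M(x) = o(x)).)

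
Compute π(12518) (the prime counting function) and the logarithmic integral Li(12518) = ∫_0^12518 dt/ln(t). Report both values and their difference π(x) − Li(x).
π(12518) = 1495;  Li(12518) ≈ 1516.12;  π(x) − Li(x) ≈ -21.12.

Direct count of primes ≤ 12518 gives π(12518) = 1495. Numerical evaluation of the logarithmic integral gives Li(12518) ≈ 1516.12. The difference π(x) − Li(x) ≈ -21.12 is typically negative for small/moderate x (Li(x) overestimates), though Littlewood's theorem shows this sign changes infinitely often.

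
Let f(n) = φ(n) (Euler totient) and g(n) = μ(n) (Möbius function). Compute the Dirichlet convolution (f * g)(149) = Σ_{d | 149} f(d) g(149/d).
(φ * μ)(149) = 147

Divisors of 149: [1, 149]. For each d | 149:
  d = 1: φ(1) · μ(149/1) = 1 · -1 = -1
  d = 149: φ(149) · μ(149/149) = 148 · 1 = 148
Summing: (φ * μ)(149) = -1 + 148 = 147.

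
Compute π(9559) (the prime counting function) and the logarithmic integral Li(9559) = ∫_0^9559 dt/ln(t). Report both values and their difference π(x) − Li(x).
π(9559) = 1183;  Li(9559) ≈ 1198.14;  π(x) − Li(x) ≈ -15.14.

Direct count of primes ≤ 9559 gives π(9559) = 1183. Numerical evaluation of the logarithmic integral gives Li(9559) ≈ 1198.14. The difference π(x) − Li(x) ≈ -15.14 is typically negative for small/moderate x (Li(x) overestimates), though Littlewood's theorem shows this sign changes infinitely often.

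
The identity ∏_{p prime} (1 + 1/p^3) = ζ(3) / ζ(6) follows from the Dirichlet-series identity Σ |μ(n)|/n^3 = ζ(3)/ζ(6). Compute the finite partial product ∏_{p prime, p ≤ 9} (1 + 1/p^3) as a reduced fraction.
∏ = 1032/875

The primes p ≤ 9 are [2, 3, 5, 7]. For each, (1 + 1/p^3) = (p^3 + 1)/p^3. Multiplying these fractions over p ∈ [2, 3, 5, 7] gives 1032/875. (In the limit P → ∞ this tends to ζ(3)/ζ(6).)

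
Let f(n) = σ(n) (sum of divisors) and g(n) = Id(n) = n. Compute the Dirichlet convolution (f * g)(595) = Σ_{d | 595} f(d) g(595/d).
(σ * Id)(595) = 5775

Divisors of 595: [1, 5, 7, 17, 35, 85, 119, 595]. For each d | 595:
  d = 1: σ(1) · Id(595/1) = 1 · 595 = 595
  d = 5: σ(5) · Id(595/5) = 6 · 119 = 714
  d = 7: σ(7) · Id(595/7) = 8 · 85 = 680
  d = 17: σ(17) · Id(595/17) = 18 · 35 = 630
  d = 35: σ(35) · Id(595/35) = 48 · 17 = 816
  d = 85: σ(85) · Id(595/85) = 108 · 7 = 756
  d = 119: σ(119) · Id(595/119) = 144 · 5 = 720
  d = 595: σ(595) · Id(595/595) = 864 · 1 = 864
Summing: (σ * Id)(595) = 595 + 714 + 680 + 630 + 816 + 756 + 720 + 864 = 5775.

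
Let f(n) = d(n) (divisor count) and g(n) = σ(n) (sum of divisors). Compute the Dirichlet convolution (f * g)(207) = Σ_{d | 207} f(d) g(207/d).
(d * σ)(207) = 624

Divisors of 207: [1, 3, 9, 23, 69, 207]. For each d | 207:
  d = 1: d(1) · σ(207/1) = 1 · 312 = 312
  d = 3: d(3) · σ(207/3) = 2 · 96 = 192
  d = 9: d(9) · σ(207/9) = 3 · 24 = 72
  d = 23: d(23) · σ(207/23) = 2 · 13 = 26
  d = 69: d(69) · σ(207/69) = 4 · 4 = 16
  d = 207: d(207) · σ(207/207) = 6 · 1 = 6
Summing: (d * σ)(207) = 312 + 192 + 72 + 26 + 16 + 6 = 624.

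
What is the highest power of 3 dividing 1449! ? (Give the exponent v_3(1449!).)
v_3(1449!) = 720

Legendre's formula: v_p(n!) = Σ_{k ≥ 1} ⌊n / p^k⌋. For p = 3, n = 1449, the terms are:
  ⌊1449/3^1⌋ = ⌊1449/3⌋ = 483
  ⌊1449/3^2⌋ = ⌊1449/9⌋ = 161
  ⌊1449/3^3⌋ = ⌊1449/27⌋ = 53
  ⌊1449/3^4⌋ = ⌊1449/81⌋ = 17
  ⌊1449/3^5⌋ = ⌊1449/243⌋ = 5
  ⌊1449/3^6⌋ = ⌊1449/729⌋ = 1
(the next term ⌊1449/3^7⌋ = 0, terminating the sum). Summing: v_3(1449!) = 483 + 161 + 53 + 17 + 5 + 1 = 720.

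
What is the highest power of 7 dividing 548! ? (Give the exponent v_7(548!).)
v_7(548!) = 90

Legendre's formula: v_p(n!) = Σ_{k ≥ 1} ⌊n / p^k⌋. For p = 7, n = 548, the terms are:
  ⌊548/7^1⌋ = ⌊548/7⌋ = 78
  ⌊548/7^2⌋ = ⌊548/49⌋ = 11
  ⌊548/7^3⌋ = ⌊548/343⌋ = 1
(the next term ⌊548/7^4⌋ = 0, terminating the sum). Summing: v_7(548!) = 78 + 11 + 1 = 90.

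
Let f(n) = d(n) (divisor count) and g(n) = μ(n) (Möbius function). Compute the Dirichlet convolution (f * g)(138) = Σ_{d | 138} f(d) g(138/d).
(d * μ)(138) = 1

Divisors of 138: [1, 2, 3, 6, 23, 46, 69, 138]. For each d | 138:
  d = 1: d(1) · μ(138/1) = 1 · -1 = -1
  d = 2: d(2) · μ(138/2) = 2 · 1 = 2
  d = 3: d(3) · μ(138/3) = 2 · 1 = 2
  d = 6: d(6) · μ(138/6) = 4 · -1 = -4
  d = 23: d(23) · μ(138/23) = 2 · 1 = 2
  d = 46: d(46) · μ(138/46) = 4 · -1 = -4
  d = 69: d(69) · μ(138/69) = 4 · -1 = -4
  d = 138: d(138) · μ(138/138) = 8 · 1 = 8
Summing: (d * μ)(138) = -1 + 2 + 2 + -4 + 2 + -4 + -4 + 8 = 1.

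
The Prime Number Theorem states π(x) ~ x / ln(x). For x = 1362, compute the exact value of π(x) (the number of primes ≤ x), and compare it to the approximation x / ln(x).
π(1362) = 218;  x/ln(x) ≈ 188.73;  relative error ≈ 13.43%.

Directly count primes up to 1362: π(1362) = 218. The PNT approximation gives 1362/ln(1362) ≈ 1362/7.21671 ≈ 188.73. Relative error (π(x) − x/ln(x)) / π(x) ≈ 13.43%; the approximation is known to undercount slightly (Li(x) is a better estimate).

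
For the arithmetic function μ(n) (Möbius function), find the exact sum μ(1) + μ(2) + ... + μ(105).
Σ_{n ≤ 105} μ(n) = -3

Compute μ(n) for each 1 ≤ n ≤ 105: μ(1) = 1, μ(2) = -1, μ(3) = -1, μ(4) = 0, μ(5) = -1, μ(6) = 1, μ(7) = -1, μ(8) = 0, μ(9) = 0, μ(10) = 1, μ(11) = -1, μ(12) = 0, μ(13) = -1, μ(14) = 1, μ(15) = 1, μ(16) = 0, μ(17) = -1, μ(18) = 0, μ(19) = -1, μ(20) = 0, μ(21) = 1, μ(22) = 1, μ(23) = -1, μ(24) = 0, μ(25) = 0, μ(26) = 1, μ(27) = 0, μ(28) = 0, μ(29) = -1, μ(30) = -1, μ(31) = -1, μ(32) = 0, μ(33) = 1, μ(34) = 1, μ(35) = 1, μ(36) = 0, μ(37) = -1, μ(38) = 1, μ(39) = 1, μ(40) = 0, μ(41) = -1, μ(42) = -1, μ(43) = -1, μ(44) = 0, μ(45) = 0, μ(46) = 1, μ(47) = -1, μ(48) = 0, μ(49) = 0, μ(50) = 0, μ(51) = 1, μ(52) = 0, μ(53) = -1, μ(54) = 0, μ(55) = 1, μ(56) = 0, μ(57) = 1, μ(58) = 1, μ(59) = -1, μ(60) = 0, μ(61) = -1, μ(62) = 1, μ(63) = 0, μ(64) = 0, μ(65) = 1, μ(66) = -1, μ(67) = -1, μ(68) = 0, μ(69) = 1, μ(70) = -1, μ(71) = -1, μ(72) = 0, μ(73) = -1, μ(74) = 1, μ(75) = 0, μ(76) = 0, μ(77) = 1, μ(78) = -1, μ(79) = -1, μ(80) = 0, μ(81) = 0, μ(82) = 1, μ(83) = -1, μ(84) = 0, μ(85) = 1, μ(86) = 1, μ(87) = 1, μ(88) = 0, μ(89) = -1, μ(90) = 0, μ(91) = 1, μ(92) = 0, μ(93) = 1, μ(94) = 1, μ(95) = 1, μ(96) = 0, μ(97) = -1, μ(98) = 0, μ(99) = 0, μ(100) = 0, μ(101) = -1, μ(102) = -1, μ(103) = -1, μ(104) = 0, μ(105) = -1. Summing all 105 values: -3. (Mertens function M(x) = Σ_{n ≤ x} μ(n); on average M(x) should be small (PNT ⟺ M(x) = o(x)).)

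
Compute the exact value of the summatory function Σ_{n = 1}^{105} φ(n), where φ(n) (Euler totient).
Σ_{n ≤ 105} φ(n) = 3374

Compute φ(n) for each 1 ≤ n ≤ 105: φ(1) = 1, φ(2) = 1, φ(3) = 2, φ(4) = 2, φ(5) = 4, φ(6) = 2, φ(7) = 6, φ(8) = 4, φ(9) = 6, φ(10) = 4, φ(11) = 10, φ(12) = 4, φ(13) = 12, φ(14) = 6, φ(15) = 8, φ(16) = 8, φ(17) = 16, φ(18) = 6, φ(19) = 18, φ(20) = 8, φ(21) = 12, φ(22) = 10, φ(23) = 22, φ(24) = 8, φ(25) = 20, φ(26) = 12, φ(27) = 18, φ(28) = 12, φ(29) = 28, φ(30) = 8, φ(31) = 30, φ(32) = 16, φ(33) = 20, φ(34) = 16, φ(35) = 24, φ(36) = 12, φ(37) = 36, φ(38) = 18, φ(39) = 24, φ(40) = 16, φ(41) = 40, φ(42) = 12, φ(43) = 42, φ(44) = 20, φ(45) = 24, φ(46) = 22, φ(47) = 46, φ(48) = 16, φ(49) = 42, φ(50) = 20, φ(51) = 32, φ(52) = 24, φ(53) = 52, φ(54) = 18, φ(55) = 40, φ(56) = 24, φ(57) = 36, φ(58) = 28, φ(59) = 58, φ(60) = 16, φ(61) = 60, φ(62) = 30, φ(63) = 36, φ(64) = 32, φ(65) = 48, φ(66) = 20, φ(67) = 66, φ(68) = 32, φ(69) = 44, φ(70) = 24, φ(71) = 70, φ(72) = 24, φ(73) = 72, φ(74) = 36, φ(75) = 40, φ(76) = 36, φ(77) = 60, φ(78) = 24, φ(79) = 78, φ(80) = 32, φ(81) = 54, φ(82) = 40, φ(83) = 82, φ(84) = 24, φ(85) = 64, φ(86) = 42, φ(87) = 56, φ(88) = 40, φ(89) = 88, φ(90) = 24, φ(91) = 72, φ(92) = 44, φ(93) = 60, φ(94) = 46, φ(95) = 72, φ(96) = 32, φ(97) = 96, φ(98) = 42, φ(99) = 60, φ(100) = 40, φ(101) = 100, φ(102) = 32, φ(103) = 102, φ(104) = 48, φ(105) = 48. Summing all 105 values: 3374. (Average order: Σ_{n ≤ x} φ(n) ~ (3/π²) x². For x = 105, (3/π²)·105² ≈ 3351.20.)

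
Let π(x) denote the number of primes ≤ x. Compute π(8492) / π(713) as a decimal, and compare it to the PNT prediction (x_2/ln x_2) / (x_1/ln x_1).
π(8492)/π(713) = 1059/127 ≈ 8.3386;  PNT prediction ≈ 8.6487.

π(713) = 127 and π(8492) = 1059, so π(8492)/π(713) ≈ 8.3386. The PNT-predicted ratio is (8492/ln(8492)) / (713/ln(713)) ≈ 8.6487. The two agree to within a few percent, as expected.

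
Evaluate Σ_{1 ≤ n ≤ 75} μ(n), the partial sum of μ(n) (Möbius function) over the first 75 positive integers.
Σ_{n ≤ 75} μ(n) = -3

Compute μ(n) for each 1 ≤ n ≤ 75: μ(1) = 1, μ(2) = -1, μ(3) = -1, μ(4) = 0, μ(5) = -1, μ(6) = 1, μ(7) = -1, μ(8) = 0, μ(9) = 0, μ(10) = 1, μ(11) = -1, μ(12) = 0, μ(13) = -1, μ(14) = 1, μ(15) = 1, μ(16) = 0, μ(17) = -1, μ(18) = 0, μ(19) = -1, μ(20) = 0, μ(21) = 1, μ(22) = 1, μ(23) = -1, μ(24) = 0, μ(25) = 0, μ(26) = 1, μ(27) = 0, μ(28) = 0, μ(29) = -1, μ(30) = -1, μ(31) = -1, μ(32) = 0, μ(33) = 1, μ(34) = 1, μ(35) = 1, μ(36) = 0, μ(37) = -1, μ(38) = 1, μ(39) = 1, μ(40) = 0, μ(41) = -1, μ(42) = -1, μ(43) = -1, μ(44) = 0, μ(45) = 0, μ(46) = 1, μ(47) = -1, μ(48) = 0, μ(49) = 0, μ(50) = 0, μ(51) = 1, μ(52) = 0, μ(53) = -1, μ(54) = 0, μ(55) = 1, μ(56) = 0, μ(57) = 1, μ(58) = 1, μ(59) = -1, μ(60) = 0, μ(61) = -1, μ(62) = 1, μ(63) = 0, μ(64) = 0, μ(65) = 1, μ(66) = -1, μ(67) = -1, μ(68) = 0, μ(69) = 1, μ(70) = -1, μ(71) = -1, μ(72) = 0, μ(73) = -1, μ(74) = 1, μ(75) = 0. Summing all 75 values: -3. (Mertens function M(x) = Σ_{n ≤ x} μ(n); on average M(x) should be small (PNT ⟺ M(x) = o(x)).)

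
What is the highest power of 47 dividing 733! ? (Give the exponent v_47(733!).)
v_47(733!) = 15

Legendre's formula: v_p(n!) = Σ_{k ≥ 1} ⌊n / p^k⌋. For p = 47, n = 733, the terms are:
  ⌊733/47^1⌋ = ⌊733/47⌋ = 15
(the next term ⌊733/47^2⌋ = 0, terminating the sum). Summing: v_47(733!) = 15 = 15.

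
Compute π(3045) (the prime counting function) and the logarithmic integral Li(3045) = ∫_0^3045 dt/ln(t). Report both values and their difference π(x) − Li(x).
π(3045) = 436;  Li(3045) ≈ 448.37;  π(x) − Li(x) ≈ -12.37.

Direct count of primes ≤ 3045 gives π(3045) = 436. Numerical evaluation of the logarithmic integral gives Li(3045) ≈ 448.37. The difference π(x) − Li(x) ≈ -12.37 is typically negative for small/moderate x (Li(x) overestimates), though Littlewood's theorem shows this sign changes infinitely often.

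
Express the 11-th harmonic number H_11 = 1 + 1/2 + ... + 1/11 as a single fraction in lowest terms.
H_11 = 83711/27720

Direct summation: H_11 = 1 + 1/2 + ... + 1/11. The least common denominator is lcm(1, ..., 11) = 27720; over this denominator the numerator is 27720 + 13860 + 9240 + 6930 + 5544 + 4620 + 3960 + 3465 + 3080 + 2772 + 2520 = 83711, so H_11 = 83711/27720 (already in lowest terms) ≈ 3.01988. (The PNT-adjacent estimate ln(11) + γ ≈ 2.97511 matches within O(1/n).)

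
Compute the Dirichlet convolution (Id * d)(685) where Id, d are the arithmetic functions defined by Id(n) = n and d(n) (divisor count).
(Id * d)(685) = 973

Divisors of 685: [1, 5, 137, 685]. For each d | 685:
  d = 1: Id(1) · d(685/1) = 1 · 4 = 4
  d = 5: Id(5) · d(685/5) = 5 · 2 = 10
  d = 137: Id(137) · d(685/137) = 137 · 2 = 274
  d = 685: Id(685) · d(685/685) = 685 · 1 = 685
Summing: (Id * d)(685) = 4 + 10 + 274 + 685 = 973.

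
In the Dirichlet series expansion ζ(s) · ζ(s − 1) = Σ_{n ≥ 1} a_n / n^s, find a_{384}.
σ(384) = 1020

In the product (Σ m^0/m^s)(Σ k / k^s) = Σ (Σ_{d | n} d) / n^s, the coefficient of 1/n^s is σ(n) = Σ_{d | n} d. For n = 384, divisors are [1, 2, 3, 4, 6, 8, 12, 16, 24, 32, 48, 64, 96, 128, 192, 384]; summing: σ(384) = 1020.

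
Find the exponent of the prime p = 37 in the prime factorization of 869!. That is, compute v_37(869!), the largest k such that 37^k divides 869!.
v_37(869!) = 23

Legendre's formula: v_p(n!) = Σ_{k ≥ 1} ⌊n / p^k⌋. For p = 37, n = 869, the terms are:
  ⌊869/37^1⌋ = ⌊869/37⌋ = 23
(the next term ⌊869/37^2⌋ = 0, terminating the sum). Summing: v_37(869!) = 23 = 23.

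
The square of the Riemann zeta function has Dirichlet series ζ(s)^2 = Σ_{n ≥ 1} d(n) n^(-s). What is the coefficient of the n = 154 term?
d(154) = 8

ζ(s)^2 = (Σ 1/m^s)(Σ 1/k^s). The coefficient of 1/n^s in the product is the number of ordered pairs (m, k) with mk = n, which equals d(n). For n = 154, divisors are [1, 2, 7, 11, 14, 22, 77, 154], so d(154) = 8.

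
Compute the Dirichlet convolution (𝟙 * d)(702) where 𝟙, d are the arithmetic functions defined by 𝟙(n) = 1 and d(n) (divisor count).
(𝟙 * d)(702) = 90

Divisors of 702: [1, 2, 3, 6, 9, 13, 18, 26, 27, 39, 54, 78, 117, 234, 351, 702]. For each d | 702:
  d = 1: 𝟙(1) · d(702/1) = 1 · 16 = 16
  d = 2: 𝟙(2) · d(702/2) = 1 · 8 = 8
  d = 3: 𝟙(3) · d(702/3) = 1 · 12 = 12
  d = 6: 𝟙(6) · d(702/6) = 1 · 6 = 6
  d = 9: 𝟙(9) · d(702/9) = 1 · 8 = 8
  d = 13: 𝟙(13) · d(702/13) = 1 · 8 = 8
  d = 18: 𝟙(18) · d(702/18) = 1 · 4 = 4
  d = 26: 𝟙(26) · d(702/26) = 1 · 4 = 4
  d = 27: 𝟙(27) · d(702/27) = 1 · 4 = 4
  d = 39: 𝟙(39) · d(702/39) = 1 · 6 = 6
  d = 54: 𝟙(54) · d(702/54) = 1 · 2 = 2
  d = 78: 𝟙(78) · d(702/78) = 1 · 3 = 3
  d = 117: 𝟙(117) · d(702/117) = 1 · 4 = 4
  d = 234: 𝟙(234) · d(702/234) = 1 · 2 = 2
  d = 351: 𝟙(351) · d(702/351) = 1 · 2 = 2
  d = 702: 𝟙(702) · d(702/702) = 1 · 1 = 1
Summing: (𝟙 * d)(702) = 16 + 8 + 12 + 6 + 8 + 8 + 4 + 4 + 4 + 6 + 2 + 3 + 4 + 2 + 2 + 1 = 90.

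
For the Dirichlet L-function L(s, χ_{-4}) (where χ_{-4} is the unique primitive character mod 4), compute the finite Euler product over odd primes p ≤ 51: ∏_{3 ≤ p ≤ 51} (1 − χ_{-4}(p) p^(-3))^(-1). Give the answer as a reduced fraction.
∏ = 5542372783760447569145696690995330585/5720007308274565543266215981884637184

The odd primes p ≤ 51 are [3, 5, 7, 11, 13, 17, 19, 23, 29, 31, 37, 41, 43, 47]. For each, χ(p) = 1 if p ≡ 1 mod 4, χ(p) = −1 if p ≡ 3 mod 4. Taking (1 − χ(p)/p^3)^(-1) = p^3/(p^3 − χ(p)): (1 − (-1)/3^3)^(-1) · (1 − (1)/5^3)^(-1) · (1 − (-1)/7^3)^(-1) · (1 − (-1)/11^3)^(-1) · (1 − (1)/13^3)^(-1) · (1 − (1)/17^3)^(-1) · (1 − (-1)/19^3)^(-1) · (1 − (-1)/23^3)^(-1) · (1 − (1)/29^3)^(-1) · (1 − (-1)/31^3)^(-1) · (1 − (1)/37^3)^(-1) · (1 − (1)/41^3)^(-1) · (1 − (-1)/43^3)^(-1) · (1 − (-1)/47^3)^(-1) = 5542372783760447569145696690995330585/5720007308274565543266215981884637184.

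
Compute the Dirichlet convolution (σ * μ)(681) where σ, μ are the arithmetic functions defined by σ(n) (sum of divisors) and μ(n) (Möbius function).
(σ * μ)(681) = 681

Divisors of 681: [1, 3, 227, 681]. For each d | 681:
  d = 1: σ(1) · μ(681/1) = 1 · 1 = 1
  d = 3: σ(3) · μ(681/3) = 4 · -1 = -4
  d = 227: σ(227) · μ(681/227) = 228 · -1 = -228
  d = 681: σ(681) · μ(681/681) = 912 · 1 = 912
Summing: (σ * μ)(681) = 1 + -4 + -228 + 912 = 681.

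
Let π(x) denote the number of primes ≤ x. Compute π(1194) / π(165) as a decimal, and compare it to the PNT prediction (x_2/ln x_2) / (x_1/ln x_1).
π(1194)/π(165) = 196/38 ≈ 5.1579;  PNT prediction ≈ 5.2150.

π(165) = 38 and π(1194) = 196, so π(1194)/π(165) ≈ 5.1579. The PNT-predicted ratio is (1194/ln(1194)) / (165/ln(165)) ≈ 5.2150. The two agree to within a few percent, as expected.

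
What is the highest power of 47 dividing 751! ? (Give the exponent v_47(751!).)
v_47(751!) = 15

Legendre's formula: v_p(n!) = Σ_{k ≥ 1} ⌊n / p^k⌋. For p = 47, n = 751, the terms are:
  ⌊751/47^1⌋ = ⌊751/47⌋ = 15
(the next term ⌊751/47^2⌋ = 0, terminating the sum). Summing: v_47(751!) = 15 = 15.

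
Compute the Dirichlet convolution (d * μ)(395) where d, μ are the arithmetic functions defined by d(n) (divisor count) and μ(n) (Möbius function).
(d * μ)(395) = 1

Divisors of 395: [1, 5, 79, 395]. For each d | 395:
  d = 1: d(1) · μ(395/1) = 1 · 1 = 1
  d = 5: d(5) · μ(395/5) = 2 · -1 = -2
  d = 79: d(79) · μ(395/79) = 2 · -1 = -2
  d = 395: d(395) · μ(395/395) = 4 · 1 = 4
Summing: (d * μ)(395) = 1 + -2 + -2 + 4 = 1.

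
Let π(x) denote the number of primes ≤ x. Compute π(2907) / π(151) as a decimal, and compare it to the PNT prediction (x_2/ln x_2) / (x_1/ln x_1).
π(2907)/π(151) = 420/36 ≈ 11.6667;  PNT prediction ≈ 12.1119.

π(151) = 36 and π(2907) = 420, so π(2907)/π(151) ≈ 11.6667. The PNT-predicted ratio is (2907/ln(2907)) / (151/ln(151)) ≈ 12.1119. The two agree to within a few percent, as expected.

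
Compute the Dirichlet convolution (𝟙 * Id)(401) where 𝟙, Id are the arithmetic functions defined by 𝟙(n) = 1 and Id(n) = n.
(𝟙 * Id)(401) = 402

Divisors of 401: [1, 401]. For each d | 401:
  d = 1: 𝟙(1) · Id(401/1) = 1 · 401 = 401
  d = 401: 𝟙(401) · Id(401/401) = 1 · 1 = 1
Summing: (𝟙 * Id)(401) = 401 + 1 = 402.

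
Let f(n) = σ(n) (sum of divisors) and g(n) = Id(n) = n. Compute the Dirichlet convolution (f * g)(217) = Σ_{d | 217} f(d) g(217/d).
(σ * Id)(217) = 945

Divisors of 217: [1, 7, 31, 217]. For each d | 217:
  d = 1: σ(1) · Id(217/1) = 1 · 217 = 217
  d = 7: σ(7) · Id(217/7) = 8 · 31 = 248
  d = 31: σ(31) · Id(217/31) = 32 · 7 = 224
  d = 217: σ(217) · Id(217/217) = 256 · 1 = 256
Summing: (σ * Id)(217) = 217 + 248 + 224 + 256 = 945.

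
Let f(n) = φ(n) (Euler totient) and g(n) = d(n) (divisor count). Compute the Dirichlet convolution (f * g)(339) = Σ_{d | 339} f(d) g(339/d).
(φ * d)(339) = 456

Divisors of 339: [1, 3, 113, 339]. For each d | 339:
  d = 1: φ(1) · d(339/1) = 1 · 4 = 4
  d = 3: φ(3) · d(339/3) = 2 · 2 = 4
  d = 113: φ(113) · d(339/113) = 112 · 2 = 224
  d = 339: φ(339) · d(339/339) = 224 · 1 = 224
Summing: (φ * d)(339) = 4 + 4 + 224 + 224 = 456.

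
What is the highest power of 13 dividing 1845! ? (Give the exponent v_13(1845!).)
v_13(1845!) = 151

Legendre's formula: v_p(n!) = Σ_{k ≥ 1} ⌊n / p^k⌋. For p = 13, n = 1845, the terms are:
  ⌊1845/13^1⌋ = ⌊1845/13⌋ = 141
  ⌊1845/13^2⌋ = ⌊1845/169⌋ = 10
(the next term ⌊1845/13^3⌋ = 0, terminating the sum). Summing: v_13(1845!) = 141 + 10 = 151.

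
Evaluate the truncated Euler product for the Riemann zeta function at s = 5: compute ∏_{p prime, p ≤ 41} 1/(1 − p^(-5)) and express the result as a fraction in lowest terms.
∏ = 74875808585870055616502751635850749659928795918147986481/72209283302841655787041441691786569299878431940565073920

The primes p ≤ 41 are [2, 3, 5, 7, 11, 13, 17, 19, 23, 29, 31, 37, 41]. For each prime, (1 − 1/p^5)^(-1) = p^5 / (p^5 − 1). The product is (1 − 1/2^5)^(-1), (1 − 1/3^5)^(-1), (1 − 1/5^5)^(-1), (1 − 1/7^5)^(-1), (1 − 1/11^5)^(-1), (1 − 1/13^5)^(-1), (1 − 1/17^5)^(-1), (1 − 1/19^5)^(-1), (1 − 1/23^5)^(-1), (1 − 1/29^5)^(-1), (1 − 1/31^5)^(-1), (1 − 1/37^5)^(-1), (1 − 1/41^5)^(-1) = ∏ p^5 / (p^5 − 1) = 74875808585870055616502751635850749659928795918147986481/72209283302841655787041441691786569299878431940565073920.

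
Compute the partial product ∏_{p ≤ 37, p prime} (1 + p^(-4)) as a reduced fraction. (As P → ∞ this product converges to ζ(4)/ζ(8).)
∏ = 706902957735712331680943125904125462935190109312/655798773317600826641830943030775489929079680625

The primes p ≤ 37 are [2, 3, 5, 7, 11, 13, 17, 19, 23, 29, 31, 37]. For each, (1 + 1/p^4) = (p^4 + 1)/p^4. Multiplying these fractions over p ∈ [2, 3, 5, 7, 11, 13, 17, 19, 23, 29, 31, 37] gives 706902957735712331680943125904125462935190109312/655798773317600826641830943030775489929079680625. (In the limit P → ∞ this tends to ζ(4)/ζ(8).)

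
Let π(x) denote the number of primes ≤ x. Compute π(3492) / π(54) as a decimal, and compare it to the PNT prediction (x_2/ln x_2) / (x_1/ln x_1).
π(3492)/π(54) = 488/16 ≈ 30.5000;  PNT prediction ≈ 31.6189.

π(54) = 16 and π(3492) = 488, so π(3492)/π(54) ≈ 30.5000. The PNT-predicted ratio is (3492/ln(3492)) / (54/ln(54)) ≈ 31.6189. The two agree to within a few percent, as expected.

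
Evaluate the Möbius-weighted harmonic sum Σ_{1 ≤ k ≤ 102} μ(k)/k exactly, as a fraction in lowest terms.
Σ μ(k)/k = 2660830183286759736179348593747906673/232862364358497360900063316880507363070

Values of μ(k) for 1 ≤ k ≤ 102: μ(1) = 1, μ(2) = -1, μ(3) = -1, μ(5) = -1, μ(6) = 1, μ(7) = -1, μ(10) = 1, μ(11) = -1, μ(13) = -1, μ(14) = 1, μ(15) = 1, μ(17) = -1, μ(19) = -1, μ(21) = 1, μ(22) = 1, μ(23) = -1, μ(26) = 1, μ(29) = -1, μ(30) = -1, μ(31) = -1, μ(33) = 1, μ(34) = 1, μ(35) = 1, μ(37) = -1, μ(38) = 1, μ(39) = 1, μ(41) = -1, μ(42) = -1, μ(43) = -1, μ(46) = 1, μ(47) = -1, μ(51) = 1, μ(53) = -1, μ(55) = 1, μ(57) = 1, μ(58) = 1, μ(59) = -1, μ(61) = -1, μ(62) = 1, μ(65) = 1, μ(66) = -1, μ(67) = -1, μ(69) = 1, μ(70) = -1, μ(71) = -1, μ(73) = -1, μ(74) = 1, μ(77) = 1, μ(78) = -1, μ(79) = -1, μ(82) = 1, μ(83) = -1, μ(85) = 1, μ(86) = 1, μ(87) = 1, μ(89) = -1, μ(91) = 1, μ(93) = 1, μ(94) = 1, μ(95) = 1, μ(97) = -1, μ(101) = -1, μ(102) = -1, with μ = 0 on non-squarefree integers. Summing μ(k)/k for k where μ(k) ≠ 0 gives 2660830183286759736179348593747906673/232862364358497360900063316880507363070 ≈ 0.0114. (PNT ⟺ this sum → 0 as n → ∞.)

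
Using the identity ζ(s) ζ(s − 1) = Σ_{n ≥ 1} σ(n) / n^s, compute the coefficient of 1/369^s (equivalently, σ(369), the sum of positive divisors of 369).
σ(369) = 546

In the product (Σ m^0/m^s)(Σ k / k^s) = Σ (Σ_{d | n} d) / n^s, the coefficient of 1/n^s is σ(n) = Σ_{d | n} d. For n = 369, divisors are [1, 3, 9, 41, 123, 369]; summing: σ(369) = 546.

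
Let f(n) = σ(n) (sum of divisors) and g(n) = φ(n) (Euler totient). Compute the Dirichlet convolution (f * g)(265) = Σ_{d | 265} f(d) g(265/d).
(σ * φ)(265) = 1060

Divisors of 265: [1, 5, 53, 265]. For each d | 265:
  d = 1: σ(1) · φ(265/1) = 1 · 208 = 208
  d = 5: σ(5) · φ(265/5) = 6 · 52 = 312
  d = 53: σ(53) · φ(265/53) = 54 · 4 = 216
  d = 265: σ(265) · φ(265/265) = 324 · 1 = 324
Summing: (σ * φ)(265) = 208 + 312 + 216 + 324 = 1060.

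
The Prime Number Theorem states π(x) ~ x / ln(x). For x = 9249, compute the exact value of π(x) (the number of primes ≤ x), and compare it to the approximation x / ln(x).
π(9249) = 1146;  x/ln(x) ≈ 1012.78;  relative error ≈ 11.62%.

Directly count primes up to 9249: π(9249) = 1146. The PNT approximation gives 9249/ln(9249) ≈ 9249/9.13227 ≈ 1012.78. Relative error (π(x) − x/ln(x)) / π(x) ≈ 11.62%; the approximation is known to undercount slightly (Li(x) is a better estimate).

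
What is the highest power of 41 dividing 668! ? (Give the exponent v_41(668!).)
v_41(668!) = 16

Legendre's formula: v_p(n!) = Σ_{k ≥ 1} ⌊n / p^k⌋. For p = 41, n = 668, the terms are:
  ⌊668/41^1⌋ = ⌊668/41⌋ = 16
(the next term ⌊668/41^2⌋ = 0, terminating the sum). Summing: v_41(668!) = 16 = 16.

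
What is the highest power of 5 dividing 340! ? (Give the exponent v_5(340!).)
v_5(340!) = 83

Legendre's formula: v_p(n!) = Σ_{k ≥ 1} ⌊n / p^k⌋. For p = 5, n = 340, the terms are:
  ⌊340/5^1⌋ = ⌊340/5⌋ = 68
  ⌊340/5^2⌋ = ⌊340/25⌋ = 13
  ⌊340/5^3⌋ = ⌊340/125⌋ = 2
(the next term ⌊340/5^4⌋ = 0, terminating the sum). Summing: v_5(340!) = 68 + 13 + 2 = 83.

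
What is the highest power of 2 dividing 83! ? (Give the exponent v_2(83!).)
v_2(83!) = 79

Legendre's formula: v_p(n!) = Σ_{k ≥ 1} ⌊n / p^k⌋. For p = 2, n = 83, the terms are:
  ⌊83/2^1⌋ = ⌊83/2⌋ = 41
  ⌊83/2^2⌋ = ⌊83/4⌋ = 20
  ⌊83/2^3⌋ = ⌊83/8⌋ = 10
  ⌊83/2^4⌋ = ⌊83/16⌋ = 5
  ⌊83/2^5⌋ = ⌊83/32⌋ = 2
  ⌊83/2^6⌋ = ⌊83/64⌋ = 1
(the next term ⌊83/2^7⌋ = 0, terminating the sum). Summing: v_2(83!) = 41 + 20 + 10 + 5 + 2 + 1 = 79.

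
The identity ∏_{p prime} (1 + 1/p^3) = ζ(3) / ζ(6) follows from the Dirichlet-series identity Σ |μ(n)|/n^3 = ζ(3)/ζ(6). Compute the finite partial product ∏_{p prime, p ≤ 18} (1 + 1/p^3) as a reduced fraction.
∏ = 163156871808/138140663375

The primes p ≤ 18 are [2, 3, 5, 7, 11, 13, 17]. For each, (1 + 1/p^3) = (p^3 + 1)/p^3. Multiplying these fractions over p ∈ [2, 3, 5, 7, 11, 13, 17] gives 163156871808/138140663375. (In the limit P → ∞ this tends to ζ(3)/ζ(6).)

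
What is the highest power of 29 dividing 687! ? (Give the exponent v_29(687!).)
v_29(687!) = 23

Legendre's formula: v_p(n!) = Σ_{k ≥ 1} ⌊n / p^k⌋. For p = 29, n = 687, the terms are:
  ⌊687/29^1⌋ = ⌊687/29⌋ = 23
(the next term ⌊687/29^2⌋ = 0, terminating the sum). Summing: v_29(687!) = 23 = 23.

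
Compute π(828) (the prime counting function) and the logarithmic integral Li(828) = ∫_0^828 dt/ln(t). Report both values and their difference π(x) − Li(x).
π(828) = 144;  Li(828) ≈ 152.37;  π(x) − Li(x) ≈ -8.37.

Direct count of primes ≤ 828 gives π(828) = 144. Numerical evaluation of the logarithmic integral gives Li(828) ≈ 152.37. The difference π(x) − Li(x) ≈ -8.37 is typically negative for small/moderate x (Li(x) overestimates), though Littlewood's theorem shows this sign changes infinitely often.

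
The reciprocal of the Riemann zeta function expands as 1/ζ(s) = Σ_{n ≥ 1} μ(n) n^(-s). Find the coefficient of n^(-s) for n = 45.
μ(45) = 0

Factor n = 45 = 3^2 · 5. μ(n) = 0 if any exponent ≥ 2 (not squarefree); otherwise μ(n) = (−1)^{ω(n)} where ω(n) is the number of distinct prime factors. Applying: μ(45) = 0.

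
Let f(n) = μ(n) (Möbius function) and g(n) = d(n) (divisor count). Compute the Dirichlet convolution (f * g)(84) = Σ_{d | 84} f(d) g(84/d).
(μ * d)(84) = 1

Divisors of 84: [1, 2, 3, 4, 6, 7, 12, 14, 21, 28, 42, 84]. For each d | 84:
  d = 1: μ(1) · d(84/1) = 1 · 12 = 12
  d = 2: μ(2) · d(84/2) = -1 · 8 = -8
  d = 3: μ(3) · d(84/3) = -1 · 6 = -6
  d = 4: μ(4) · d(84/4) = 0 · 4 = 0
  d = 6: μ(6) · d(84/6) = 1 · 4 = 4
  d = 7: μ(7) · d(84/7) = -1 · 6 = -6
  d = 12: μ(12) · d(84/12) = 0 · 2 = 0
  d = 14: μ(14) · d(84/14) = 1 · 4 = 4
  d = 21: μ(21) · d(84/21) = 1 · 3 = 3
  d = 28: μ(28) · d(84/28) = 0 · 2 = 0
  d = 42: μ(42) · d(84/42) = -1 · 2 = -2
  d = 84: μ(84) · d(84/84) = 0 · 1 = 0
Summing: (μ * d)(84) = 12 + -8 + -6 + 0 + 4 + -6 + 0 + 4 + 3 + 0 + -2 + 0 = 1.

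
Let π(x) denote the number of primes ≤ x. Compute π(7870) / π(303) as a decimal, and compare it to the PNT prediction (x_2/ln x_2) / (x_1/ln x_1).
π(7870)/π(303) = 993/62 ≈ 16.0161;  PNT prediction ≈ 16.5432.

π(303) = 62 and π(7870) = 993, so π(7870)/π(303) ≈ 16.0161. The PNT-predicted ratio is (7870/ln(7870)) / (303/ln(303)) ≈ 16.5432. The two agree to within a few percent, as expected.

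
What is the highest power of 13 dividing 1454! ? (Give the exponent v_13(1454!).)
v_13(1454!) = 119

Legendre's formula: v_p(n!) = Σ_{k ≥ 1} ⌊n / p^k⌋. For p = 13, n = 1454, the terms are:
  ⌊1454/13^1⌋ = ⌊1454/13⌋ = 111
  ⌊1454/13^2⌋ = ⌊1454/169⌋ = 8
(the next term ⌊1454/13^3⌋ = 0, terminating the sum). Summing: v_13(1454!) = 111 + 8 = 119.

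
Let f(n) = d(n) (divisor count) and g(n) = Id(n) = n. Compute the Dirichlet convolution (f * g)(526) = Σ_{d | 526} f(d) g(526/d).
(d * Id)(526) = 1060

Divisors of 526: [1, 2, 263, 526]. For each d | 526:
  d = 1: d(1) · Id(526/1) = 1 · 526 = 526
  d = 2: d(2) · Id(526/2) = 2 · 263 = 526
  d = 263: d(263) · Id(526/263) = 2 · 2 = 4
  d = 526: d(526) · Id(526/526) = 4 · 1 = 4
Summing: (d * Id)(526) = 526 + 526 + 4 + 4 = 1060.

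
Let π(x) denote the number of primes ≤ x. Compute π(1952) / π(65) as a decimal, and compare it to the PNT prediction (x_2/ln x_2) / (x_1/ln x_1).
π(1952)/π(65) = 297/18 ≈ 16.5000;  PNT prediction ≈ 16.5457.

π(65) = 18 and π(1952) = 297, so π(1952)/π(65) ≈ 16.5000. The PNT-predicted ratio is (1952/ln(1952)) / (65/ln(65)) ≈ 16.5457. The two agree to within a few percent, as expected.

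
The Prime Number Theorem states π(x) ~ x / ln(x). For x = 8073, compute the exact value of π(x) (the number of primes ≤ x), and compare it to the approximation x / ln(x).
π(8073) = 1014;  x/ln(x) ≈ 897.37;  relative error ≈ 11.50%.

Directly count primes up to 8073: π(8073) = 1014. The PNT approximation gives 8073/ln(8073) ≈ 8073/8.99628 ≈ 897.37. Relative error (π(x) − x/ln(x)) / π(x) ≈ 11.50%; the approximation is known to undercount slightly (Li(x) is a better estimate).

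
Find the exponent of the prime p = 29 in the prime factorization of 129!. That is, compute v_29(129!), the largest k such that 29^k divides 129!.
v_29(129!) = 4

Legendre's formula: v_p(n!) = Σ_{k ≥ 1} ⌊n / p^k⌋. For p = 29, n = 129, the terms are:
  ⌊129/29^1⌋ = ⌊129/29⌋ = 4
(the next term ⌊129/29^2⌋ = 0, terminating the sum). Summing: v_29(129!) = 4 = 4.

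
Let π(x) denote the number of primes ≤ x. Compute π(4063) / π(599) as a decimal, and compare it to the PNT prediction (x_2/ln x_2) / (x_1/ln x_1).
π(4063)/π(599) = 560/109 ≈ 5.1376;  PNT prediction ≈ 5.2203.

π(599) = 109 and π(4063) = 560, so π(4063)/π(599) ≈ 5.1376. The PNT-predicted ratio is (4063/ln(4063)) / (599/ln(599)) ≈ 5.2203. The two agree to within a few percent, as expected.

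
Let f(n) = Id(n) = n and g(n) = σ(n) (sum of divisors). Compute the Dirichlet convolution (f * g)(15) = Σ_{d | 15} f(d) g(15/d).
(Id * σ)(15) = 77

Divisors of 15: [1, 3, 5, 15]. For each d | 15:
  d = 1: Id(1) · σ(15/1) = 1 · 24 = 24
  d = 3: Id(3) · σ(15/3) = 3 · 6 = 18
  d = 5: Id(5) · σ(15/5) = 5 · 4 = 20
  d = 15: Id(15) · σ(15/15) = 15 · 1 = 15
Summing: (Id * σ)(15) = 24 + 18 + 20 + 15 = 77.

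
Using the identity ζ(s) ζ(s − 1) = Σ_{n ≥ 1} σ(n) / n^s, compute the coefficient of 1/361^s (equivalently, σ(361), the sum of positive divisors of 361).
σ(361) = 381

In the product (Σ m^0/m^s)(Σ k / k^s) = Σ (Σ_{d | n} d) / n^s, the coefficient of 1/n^s is σ(n) = Σ_{d | n} d. For n = 361, divisors are [1, 19, 361]; summing: σ(361) = 381.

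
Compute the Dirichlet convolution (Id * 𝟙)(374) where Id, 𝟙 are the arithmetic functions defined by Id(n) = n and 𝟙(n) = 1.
(Id * 𝟙)(374) = 648

Divisors of 374: [1, 2, 11, 17, 22, 34, 187, 374]. For each d | 374:
  d = 1: Id(1) · 𝟙(374/1) = 1 · 1 = 1
  d = 2: Id(2) · 𝟙(374/2) = 2 · 1 = 2
  d = 11: Id(11) · 𝟙(374/11) = 11 · 1 = 11
  d = 17: Id(17) · 𝟙(374/17) = 17 · 1 = 17
  d = 22: Id(22) · 𝟙(374/22) = 22 · 1 = 22
  d = 34: Id(34) · 𝟙(374/34) = 34 · 1 = 34
  d = 187: Id(187) · 𝟙(374/187) = 187 · 1 = 187
  d = 374: Id(374) · 𝟙(374/374) = 374 · 1 = 374
Summing: (Id * 𝟙)(374) = 1 + 2 + 11 + 17 + 22 + 34 + 187 + 374 = 648.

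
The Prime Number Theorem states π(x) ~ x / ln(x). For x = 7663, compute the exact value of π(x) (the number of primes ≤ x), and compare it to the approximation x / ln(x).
π(7663) = 971;  x/ln(x) ≈ 856.76;  relative error ≈ 11.77%.

Directly count primes up to 7663: π(7663) = 971. The PNT approximation gives 7663/ln(7663) ≈ 7663/8.94416 ≈ 856.76. Relative error (π(x) − x/ln(x)) / π(x) ≈ 11.77%; the approximation is known to undercount slightly (Li(x) is a better estimate).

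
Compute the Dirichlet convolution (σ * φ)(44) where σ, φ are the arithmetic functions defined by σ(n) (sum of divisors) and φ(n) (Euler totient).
(σ * φ)(44) = 264

Divisors of 44: [1, 2, 4, 11, 22, 44]. For each d | 44:
  d = 1: σ(1) · φ(44/1) = 1 · 20 = 20
  d = 2: σ(2) · φ(44/2) = 3 · 10 = 30
  d = 4: σ(4) · φ(44/4) = 7 · 10 = 70
  d = 11: σ(11) · φ(44/11) = 12 · 2 = 24
  d = 22: σ(22) · φ(44/22) = 36 · 1 = 36
  d = 44: σ(44) · φ(44/44) = 84 · 1 = 84
Summing: (σ * φ)(44) = 20 + 30 + 70 + 24 + 36 + 84 = 264.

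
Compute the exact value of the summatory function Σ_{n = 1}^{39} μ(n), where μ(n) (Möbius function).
Σ_{n ≤ 39} μ(n) = 0

Compute μ(n) for each 1 ≤ n ≤ 39: μ(1) = 1, μ(2) = -1, μ(3) = -1, μ(4) = 0, μ(5) = -1, μ(6) = 1, μ(7) = -1, μ(8) = 0, μ(9) = 0, μ(10) = 1, μ(11) = -1, μ(12) = 0, μ(13) = -1, μ(14) = 1, μ(15) = 1, μ(16) = 0, μ(17) = -1, μ(18) = 0, μ(19) = -1, μ(20) = 0, μ(21) = 1, μ(22) = 1, μ(23) = -1, μ(24) = 0, μ(25) = 0, μ(26) = 1, μ(27) = 0, μ(28) = 0, μ(29) = -1, μ(30) = -1, μ(31) = -1, μ(32) = 0, μ(33) = 1, μ(34) = 1, μ(35) = 1, μ(36) = 0, μ(37) = -1, μ(38) = 1, μ(39) = 1. Summing all 39 values: 0. (Mertens function M(x) = Σ_{n ≤ x} μ(n); on average M(x) should be small (PNT ⟺ M(x) = o(x)).)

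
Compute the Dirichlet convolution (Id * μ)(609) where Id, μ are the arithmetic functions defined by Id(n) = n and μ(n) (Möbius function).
(Id * μ)(609) = 336

Divisors of 609: [1, 3, 7, 21, 29, 87, 203, 609]. For each d | 609:
  d = 1: Id(1) · μ(609/1) = 1 · -1 = -1
  d = 3: Id(3) · μ(609/3) = 3 · 1 = 3
  d = 7: Id(7) · μ(609/7) = 7 · 1 = 7
  d = 21: Id(21) · μ(609/21) = 21 · -1 = -21
  d = 29: Id(29) · μ(609/29) = 29 · 1 = 29
  d = 87: Id(87) · μ(609/87) = 87 · -1 = -87
  d = 203: Id(203) · μ(609/203) = 203 · -1 = -203
  d = 609: Id(609) · μ(609/609) = 609 · 1 = 609
Summing: (Id * μ)(609) = -1 + 3 + 7 + -21 + 29 + -87 + -203 + 609 = 336.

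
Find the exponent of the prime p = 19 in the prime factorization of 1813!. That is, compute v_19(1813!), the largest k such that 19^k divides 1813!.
v_19(1813!) = 100

Legendre's formula: v_p(n!) = Σ_{k ≥ 1} ⌊n / p^k⌋. For p = 19, n = 1813, the terms are:
  ⌊1813/19^1⌋ = ⌊1813/19⌋ = 95
  ⌊1813/19^2⌋ = ⌊1813/361⌋ = 5
(the next term ⌊1813/19^3⌋ = 0, terminating the sum). Summing: v_19(1813!) = 95 + 5 = 100.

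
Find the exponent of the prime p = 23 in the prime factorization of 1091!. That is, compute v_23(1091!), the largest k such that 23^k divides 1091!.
v_23(1091!) = 49

Legendre's formula: v_p(n!) = Σ_{k ≥ 1} ⌊n / p^k⌋. For p = 23, n = 1091, the terms are:
  ⌊1091/23^1⌋ = ⌊1091/23⌋ = 47
  ⌊1091/23^2⌋ = ⌊1091/529⌋ = 2
(the next term ⌊1091/23^3⌋ = 0, terminating the sum). Summing: v_23(1091!) = 47 + 2 = 49.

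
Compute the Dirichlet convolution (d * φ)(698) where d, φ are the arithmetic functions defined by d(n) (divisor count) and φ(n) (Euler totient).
(d * φ)(698) = 1050

Divisors of 698: [1, 2, 349, 698]. For each d | 698:
  d = 1: d(1) · φ(698/1) = 1 · 348 = 348
  d = 2: d(2) · φ(698/2) = 2 · 348 = 696
  d = 349: d(349) · φ(698/349) = 2 · 1 = 2
  d = 698: d(698) · φ(698/698) = 4 · 1 = 4
Summing: (d * φ)(698) = 348 + 696 + 2 + 4 = 1050.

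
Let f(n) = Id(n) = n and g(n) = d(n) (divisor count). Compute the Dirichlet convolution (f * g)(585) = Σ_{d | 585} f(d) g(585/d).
(Id * d)(585) = 1890

Divisors of 585: [1, 3, 5, 9, 13, 15, 39, 45, 65, 117, 195, 585]. For each d | 585:
  d = 1: Id(1) · d(585/1) = 1 · 12 = 12
  d = 3: Id(3) · d(585/3) = 3 · 8 = 24
  d = 5: Id(5) · d(585/5) = 5 · 6 = 30
  d = 9: Id(9) · d(585/9) = 9 · 4 = 36
  d = 13: Id(13) · d(585/13) = 13 · 6 = 78
  d = 15: Id(15) · d(585/15) = 15 · 4 = 60
  d = 39: Id(39) · d(585/39) = 39 · 4 = 156
  d = 45: Id(45) · d(585/45) = 45 · 2 = 90
  d = 65: Id(65) · d(585/65) = 65 · 3 = 195
  d = 117: Id(117) · d(585/117) = 117 · 2 = 234
  d = 195: Id(195) · d(585/195) = 195 · 2 = 390
  d = 585: Id(585) · d(585/585) = 585 · 1 = 585
Summing: (Id * d)(585) = 12 + 24 + 30 + 36 + 78 + 60 + 156 + 90 + 195 + 234 + 390 + 585 = 1890.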